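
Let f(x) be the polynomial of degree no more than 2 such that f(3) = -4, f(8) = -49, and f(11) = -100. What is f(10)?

Write f(x) = ax^2 + bx + c. Substituting each data point gives a linear system:
  9a + 3b + c = -4
  64a + 8b + c = -49
  121a + 11b + c = -100
Solving the system yields a = -1, b = 2, c = -1.
So f(x) = -x² + 2x - 1.
Then f(10) = -81.

-81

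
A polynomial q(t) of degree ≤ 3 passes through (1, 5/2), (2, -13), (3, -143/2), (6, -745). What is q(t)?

Using the Lagrange interpolation formula with nodes 1, 2, 3, 6:
  L_0(t) = (t - 2)(t - 3)(t - 6) / -10
  L_1(t) = (t - 1)(t - 3)(t - 6) / 4
  L_2(t) = (t - 1)(t - 2)(t - 6) / -6
  L_3(t) = (t - 1)(t - 2)(t - 3) / 60
Then q(t) = 5/2·L_0(t) - 13·L_1(t) - 143/2·L_2(t) - 745·L_3(t).
Expanding and collecting terms gives q(t) = -4t^3 + (5/2)t^2 + 5t - 1.
Check: q(3) = -143/2. ✓

q(t) = -4t^3 + (5/2)t^2 + 5t - 1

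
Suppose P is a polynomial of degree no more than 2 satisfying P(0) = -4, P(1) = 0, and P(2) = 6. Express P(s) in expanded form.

Using the Lagrange interpolation formula with nodes 0, 1, 2:
  L_0(s) = (s - 1)(s - 2) / 2
  L_1(s) = s(s - 2) / -1
  L_2(s) = s(s - 1) / 2
Then P(s) = -4·L_0(s) + 0·L_1(s) + 6·L_2(s).
Expanding and collecting terms gives P(s) = s^2 + 3s - 4.
Check: P(2) = 6. ✓

P(s) = s^2 + 3s - 4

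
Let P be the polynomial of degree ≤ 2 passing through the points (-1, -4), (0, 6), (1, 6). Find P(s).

P(s) = -5s^2 + 5s + 6

Write P(s) = as^2 + bs + c. Substituting each data point gives a linear system:
  a - b + c = -4
  c = 6
  a + b + c = 6
Solving the system yields a = -5, b = 5, c = 6.
So P(s) = -5s² + 5s + 6.
Check: P(0) = 6. ✓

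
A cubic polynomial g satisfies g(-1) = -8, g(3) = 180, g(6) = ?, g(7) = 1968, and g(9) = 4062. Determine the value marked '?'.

1266

The 4 known points determine the degree-3 polynomial uniquely.
Write g(s) = as^3 + bs^2 + cs + d. Substituting each data point gives a linear system:
  -a + b - c + d = -8
  27a + 9b + 3c + d = 180
  343a + 49b + 7c + d = 1968
  729a + 81b + 9c + d = 4062
Solving the system yields a = 5, b = 5, c = 2, d = -6.
So g(s) = 5s^3 + 5s^2 + 2s - 6.
Then g(6) = 1266.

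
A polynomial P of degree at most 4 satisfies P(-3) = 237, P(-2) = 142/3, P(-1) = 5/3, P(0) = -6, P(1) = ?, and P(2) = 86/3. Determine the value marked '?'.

-29/3

The 5 known points determine the degree-4 polynomial uniquely.
Write P(t) = at^4 + bt^3 + ct^2 + dt + e. Substituting each data point gives a linear system:
  81a - 27b + 9c - 3d + e = 237
  16a - 8b + 4c - 2d + e = 142/3
  a - b + c - d + e = 5/3
  e = -6
  16a + 8b + 4c + 2d + e = 86/3
Solving the system yields a = 3, b = 1/3, c = -1, d = -6, e = -6.
So P(t) = 3t^4 + (1/3)t^3 - t^2 - 6t - 6.
Then P(1) = -29/3.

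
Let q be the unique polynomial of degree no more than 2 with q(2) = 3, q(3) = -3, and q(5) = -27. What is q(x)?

Using the Lagrange interpolation formula with nodes 2, 3, 5:
  L_0(x) = (x - 3)(x - 5) / 3
  L_1(x) = (x - 2)(x - 5) / -2
  L_2(x) = (x - 2)(x - 3) / 6
Then q(x) = 3·L_0(x) - 3·L_1(x) - 27·L_2(x).
Expanding and collecting terms gives q(x) = -2x² + 4x + 3.
Check: q(3) = -3. ✓

q(x) = -2x^2 + 4x + 3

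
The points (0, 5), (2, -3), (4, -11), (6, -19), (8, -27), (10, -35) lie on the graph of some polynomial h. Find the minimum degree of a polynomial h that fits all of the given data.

Forward differences of the values at u = 0, 2, 4, 6, 8, 10:
  h  : 5  -3  -11  -19  -27  -35
  Δ  : -8  -8  -8  -8  -8
  Δ^2: 0  0  0  0
  Δ^3: 0  0  0
  Δ^4: 0  0
  Δ^5: 0
The first differences are constant (-8) and nonzero, while all higher differences vanish, so the minimal degree is 1.

1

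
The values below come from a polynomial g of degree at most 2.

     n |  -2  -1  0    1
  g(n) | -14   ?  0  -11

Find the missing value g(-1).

On equispaced nodes a degree-2 polynomial has vanishing third forward difference, so
  - g(-2) + 3·g(-1) - 3·g(0) + g(1) = 0.
Substituting the known values and solving for g(-1):
  3·g(-1) = -3
  g(-1) = -1.

-1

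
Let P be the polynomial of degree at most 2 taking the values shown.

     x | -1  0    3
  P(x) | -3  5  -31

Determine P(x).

Write P(x) = ax^2 + bx + c. Substituting each data point gives a linear system:
  a - b + c = -3
  c = 5
  9a + 3b + c = -31
Solving the system yields a = -5, b = 3, c = 5.
So P(x) = -5x² + 3x + 5.
Check: P(0) = 5. ✓

P(x) = -5x^2 + 3x + 5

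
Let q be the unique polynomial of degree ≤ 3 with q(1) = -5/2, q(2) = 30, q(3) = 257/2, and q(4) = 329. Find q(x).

q(x) = 6x^3 - 3x^2 - (1/2)x - 5

Using the Lagrange interpolation formula with nodes 1, 2, 3, 4:
  L_0(x) = (x - 2)(x - 3)(x - 4) / -6
  L_1(x) = (x - 1)(x - 3)(x - 4) / 2
  L_2(x) = (x - 1)(x - 2)(x - 4) / -2
  L_3(x) = (x - 1)(x - 2)(x - 3) / 6
Then q(x) = -5/2·L_0(x) + 30·L_1(x) + 257/2·L_2(x) + 329·L_3(x).
Expanding and collecting terms gives q(x) = 6x³ - 3x² - (1/2)x - 5.
Check: q(3) = 257/2. ✓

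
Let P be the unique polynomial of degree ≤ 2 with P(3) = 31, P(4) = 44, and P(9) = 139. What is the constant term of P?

Write P(s) = as^2 + bs + c. Substituting each data point gives a linear system:
  9a + 3b + c = 31
  16a + 4b + c = 44
  81a + 9b + c = 139
Solving the system yields a = 1, b = 6, c = 4.
So P(s) = s^2 + 6s + 4.
The constant term is 4.

4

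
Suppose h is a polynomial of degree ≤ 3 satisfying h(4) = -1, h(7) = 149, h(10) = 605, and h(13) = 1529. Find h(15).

2485

Forward differences of the values at s = 4, 7, 10, 13:
  h  : -1  149  605  1529
  Δ  : 150  456  924
  Δ^2: 306  468
  Δ^3: 162
The third differences are constant, confirming degree 3.
Interpolating (Newton forward form) and evaluating at s = 15 gives h(15) = 2485.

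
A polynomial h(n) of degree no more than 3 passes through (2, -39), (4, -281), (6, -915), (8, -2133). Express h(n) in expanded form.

Using the Lagrange interpolation formula with nodes 2, 4, 6, 8:
  L_0(n) = (n - 4)(n - 6)(n - 8) / -48
  L_1(n) = (n - 2)(n - 6)(n - 8) / 16
  L_2(n) = (n - 2)(n - 4)(n - 8) / -16
  L_3(n) = (n - 2)(n - 4)(n - 6) / 48
Then h(n) = -39·L_0(n) - 281·L_1(n) - 915·L_2(n) - 2133·L_3(n).
Expanding and collecting terms gives h(n) = -4n^3 - n^2 - 3n + 3.
Check: h(4) = -281. ✓

h(n) = -4n^3 - n^2 - 3n + 3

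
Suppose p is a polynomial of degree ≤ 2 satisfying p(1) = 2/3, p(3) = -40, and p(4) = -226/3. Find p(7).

Write p(x) = ax^2 + bx + c. Substituting each data point gives a linear system:
  a + b + c = 2/3
  9a + 3b + c = -40
  16a + 4b + c = -226/3
Solving the system yields a = -5, b = -1/3, c = 6.
So p(x) = -5x² - (1/3)x + 6.
Then p(7) = -724/3.

-724/3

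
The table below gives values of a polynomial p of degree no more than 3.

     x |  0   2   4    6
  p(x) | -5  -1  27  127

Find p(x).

Using the Lagrange interpolation formula with nodes 0, 2, 4, 6:
  L_0(x) = (x - 2)(x - 4)(x - 6) / -48
  L_1(x) = x(x - 4)(x - 6) / 16
  L_2(x) = x(x - 2)(x - 6) / -16
  L_3(x) = x(x - 2)(x - 4) / 48
Then p(x) = -5·L_0(x) - 1·L_1(x) + 27·L_2(x) + 127·L_3(x).
Expanding and collecting terms gives p(x) = x³ - 3x² + 4x - 5.
Check: p(0) = -5. ✓

p(x) = x^3 - 3x^2 + 4x - 5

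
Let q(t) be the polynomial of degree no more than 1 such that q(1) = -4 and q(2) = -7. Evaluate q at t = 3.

-10

Using the Lagrange interpolation formula with nodes 1, 2:
  L_0(t) = (t - 2) / -1
  L_1(t) = (t - 1) / 1
Then q(t) = -4·L_0(t) - 7·L_1(t).
Expanding and collecting terms gives q(t) = -3t - 1.
Evaluating at t = 3: q(3) = -10.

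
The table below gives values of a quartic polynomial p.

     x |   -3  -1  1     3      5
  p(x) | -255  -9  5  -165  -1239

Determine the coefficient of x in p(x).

Write p(x) = ax^4 + bx^3 + cx^2 + dx + e. Substituting each data point gives a linear system:
  81a - 27b + 9c - 3d + e = -255
  a - b + c - d + e = -9
  a + b + c + d + e = 5
  81a + 27b + 9c + 3d + e = -165
  625a + 125b + 25c + 5d + e = -1239
Solving the system yields a = -2, b = 1, c = -6, d = 6, e = 6.
So p(x) = -2x⁴ + x³ - 6x² + 6x + 6.
The coefficient of x is 6.

6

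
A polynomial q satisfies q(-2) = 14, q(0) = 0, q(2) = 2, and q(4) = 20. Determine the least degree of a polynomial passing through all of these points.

Forward differences of the values at t = -2, 0, 2, 4:
  q  : 14  0  2  20
  Δ  : -14  2  18
  Δ^2: 16  16
  Δ^3: 0
The second differences are constant (16) and nonzero, while all higher differences vanish, so the minimal degree is 2.

2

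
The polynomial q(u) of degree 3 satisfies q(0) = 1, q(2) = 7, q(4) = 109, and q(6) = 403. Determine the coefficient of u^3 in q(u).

2

Write q(u) = au^3 + bu^2 + cu + d. Substituting each data point gives a linear system:
  d = 1
  8a + 4b + 2c + d = 7
  64a + 16b + 4c + d = 109
  216a + 36b + 6c + d = 403
Solving the system yields a = 2, b = 0, c = -5, d = 1.
So q(u) = 2u^3 - 5u + 1.
The leading coefficient is 2.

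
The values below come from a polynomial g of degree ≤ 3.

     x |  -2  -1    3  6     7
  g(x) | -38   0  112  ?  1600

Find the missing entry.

994

The 4 known points determine the degree-3 polynomial uniquely.
Write g(x) = ax^3 + bx^2 + cx + d. Substituting each data point gives a linear system:
  -8a + 4b - 2c + d = -38
  -a + b - c + d = 0
  27a + 9b + 3c + d = 112
  343a + 49b + 7c + d = 1600
Solving the system yields a = 5, b = -2, c = -3, d = 4.
So g(x) = 5x^3 - 2x^2 - 3x + 4.
Then g(6) = 994.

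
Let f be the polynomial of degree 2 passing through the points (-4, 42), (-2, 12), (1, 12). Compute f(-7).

Using the Lagrange interpolation formula with nodes -4, -2, 1:
  L_0(x) = (x + 2)(x - 1) / 10
  L_1(x) = (x + 4)(x - 1) / -6
  L_2(x) = (x + 4)(x + 2) / 15
Then f(x) = 42·L_0(x) + 12·L_1(x) + 12·L_2(x).
Expanding and collecting terms gives f(x) = 3x^2 + 3x + 6.
Evaluating at x = -7: f(-7) = 132.

132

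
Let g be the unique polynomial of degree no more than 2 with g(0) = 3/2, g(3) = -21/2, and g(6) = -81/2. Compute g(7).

Using the Lagrange interpolation formula with nodes 0, 3, 6:
  L_0(s) = (s - 3)(s - 6) / 18
  L_1(s) = s(s - 6) / -9
  L_2(s) = s(s - 3) / 18
Then g(s) = 3/2·L_0(s) - 21/2·L_1(s) - 81/2·L_2(s).
Expanding and collecting terms gives g(s) = -s² - s + 3/2.
Evaluating at s = 7: g(7) = -109/2.

-109/2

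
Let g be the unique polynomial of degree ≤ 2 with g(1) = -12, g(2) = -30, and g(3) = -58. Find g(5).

Using the Lagrange interpolation formula with nodes 1, 2, 3:
  L_0(u) = (u - 2)(u - 3) / 2
  L_1(u) = (u - 1)(u - 3) / -1
  L_2(u) = (u - 1)(u - 2) / 2
Then g(u) = -12·L_0(u) - 30·L_1(u) - 58·L_2(u).
Expanding and collecting terms gives g(u) = -5u^2 - 3u - 4.
Evaluating at u = 5: g(5) = -144.

-144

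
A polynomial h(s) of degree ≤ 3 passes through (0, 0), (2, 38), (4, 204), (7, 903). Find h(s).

Using the Lagrange interpolation formula with nodes 0, 2, 4, 7:
  L_0(s) = (s - 2)(s - 4)(s - 7) / -56
  L_1(s) = s(s - 4)(s - 7) / 20
  L_2(s) = s(s - 2)(s - 7) / -24
  L_3(s) = s(s - 2)(s - 4) / 105
Then h(s) = 0·L_0(s) + 38·L_1(s) + 204·L_2(s) + 903·L_3(s).
Expanding and collecting terms gives h(s) = 2s^3 + 4s^2 + 3s.
Check: h(0) = 0. ✓

h(s) = 2s^3 + 4s^2 + 3s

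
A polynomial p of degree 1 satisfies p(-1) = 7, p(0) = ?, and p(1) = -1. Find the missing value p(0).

3

On equispaced nodes a degree-1 polynomial has vanishing second forward difference, so
  p(-1) - 2·p(0) + p(1) = 0.
Substituting the known values and solving for p(0):
  -2·p(0) = -6
  p(0) = 3.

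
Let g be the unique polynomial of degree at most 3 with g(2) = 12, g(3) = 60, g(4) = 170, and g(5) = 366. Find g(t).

g(t) = 4t^3 - 5t^2 - 3t + 6

Write g(t) = at^3 + bt^2 + ct + d. Substituting each data point gives a linear system:
  8a + 4b + 2c + d = 12
  27a + 9b + 3c + d = 60
  64a + 16b + 4c + d = 170
  125a + 25b + 5c + d = 366
Solving the system yields a = 4, b = -5, c = -3, d = 6.
So g(t) = 4t^3 - 5t^2 - 3t + 6.
Check: g(3) = 60. ✓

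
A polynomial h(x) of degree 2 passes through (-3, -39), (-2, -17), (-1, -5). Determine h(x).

Write h(x) = ax^2 + bx + c. Substituting each data point gives a linear system:
  9a - 3b + c = -39
  4a - 2b + c = -17
  a - b + c = -5
Solving the system yields a = -5, b = -3, c = -3.
So h(x) = -5x² - 3x - 3.
Check: h(-1) = -5. ✓

h(x) = -5x^2 - 3x - 3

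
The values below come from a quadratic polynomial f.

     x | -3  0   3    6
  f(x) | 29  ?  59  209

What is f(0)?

-1

On equispaced nodes a degree-2 polynomial has vanishing third forward difference, so
  - f(-3) + 3·f(0) - 3·f(3) + f(6) = 0.
Substituting the known values and solving for f(0):
  3·f(0) = -3
  f(0) = -1.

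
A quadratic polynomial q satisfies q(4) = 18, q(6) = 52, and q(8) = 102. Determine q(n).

q(n) = 2n^2 - 3n - 2

Write q(n) = an^2 + bn + c. Substituting each data point gives a linear system:
  16a + 4b + c = 18
  36a + 6b + c = 52
  64a + 8b + c = 102
Solving the system yields a = 2, b = -3, c = -2.
So q(n) = 2n² - 3n - 2.
Check: q(6) = 52. ✓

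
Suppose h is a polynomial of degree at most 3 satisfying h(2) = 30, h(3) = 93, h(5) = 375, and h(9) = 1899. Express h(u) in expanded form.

Using the Lagrange interpolation formula with nodes 2, 3, 5, 9:
  L_0(u) = (u - 3)(u - 5)(u - 9) / -21
  L_1(u) = (u - 2)(u - 5)(u - 9) / 12
  L_2(u) = (u - 2)(u - 3)(u - 9) / -24
  L_3(u) = (u - 2)(u - 3)(u - 5) / 168
Then h(u) = 30·L_0(u) + 93·L_1(u) + 375·L_2(u) + 1899·L_3(u).
Expanding and collecting terms gives h(u) = 2u³ + 6u² - 5u.
Check: h(2) = 30. ✓

h(u) = 2u^3 + 6u^2 - 5u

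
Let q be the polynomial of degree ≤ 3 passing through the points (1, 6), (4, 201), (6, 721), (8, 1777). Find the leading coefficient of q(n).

Write q(n) = an^3 + bn^2 + cn + d. Substituting each data point gives a linear system:
  a + b + c + d = 6
  64a + 16b + 4c + d = 201
  216a + 36b + 6c + d = 721
  512a + 64b + 8c + d = 1777
Solving the system yields a = 4, b = -5, c = 6, d = 1.
So q(n) = 4n^3 - 5n^2 + 6n + 1.
The leading coefficient is 4.

4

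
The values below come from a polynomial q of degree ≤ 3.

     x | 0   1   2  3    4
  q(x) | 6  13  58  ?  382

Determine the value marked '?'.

The 4 known points determine the degree-3 polynomial uniquely.
Write q(x) = ax^3 + bx^2 + cx + d. Substituting each data point gives a linear system:
  d = 6
  a + b + c + d = 13
  8a + 4b + 2c + d = 58
  64a + 16b + 4c + d = 382
Solving the system yields a = 5, b = 4, c = -2, d = 6.
So q(x) = 5x^3 + 4x^2 - 2x + 6.
Then q(3) = 171.

171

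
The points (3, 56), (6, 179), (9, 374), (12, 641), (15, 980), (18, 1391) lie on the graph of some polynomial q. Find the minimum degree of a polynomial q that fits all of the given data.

2

Forward differences of the values at n = 3, 6, 9, 12, 15, 18:
  q  : 56  179  374  641  980  1391
  Δ  : 123  195  267  339  411
  Δ^2: 72  72  72  72
  Δ^3: 0  0  0
  Δ^4: 0  0
  Δ^5: 0
The second differences are constant (72) and nonzero, while all higher differences vanish, so the minimal degree is 2.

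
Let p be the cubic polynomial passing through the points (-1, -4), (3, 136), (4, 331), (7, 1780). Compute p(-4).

-277

Using the Lagrange interpolation formula with nodes -1, 3, 4, 7:
  L_0(s) = (s - 3)(s - 4)(s - 7) / -160
  L_1(s) = (s + 1)(s - 4)(s - 7) / 16
  L_2(s) = (s + 1)(s - 3)(s - 7) / -15
  L_3(s) = (s + 1)(s - 3)(s - 4) / 96
Then p(s) = -4·L_0(s) + 136·L_1(s) + 331·L_2(s) + 1780·L_3(s).
Expanding and collecting terms gives p(s) = 5s³ + 2s² - 4s - 5.
Evaluating at s = -4: p(-4) = -277.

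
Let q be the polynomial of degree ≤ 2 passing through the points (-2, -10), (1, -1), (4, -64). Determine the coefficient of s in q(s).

-1

Write q(s) = as^2 + bs + c. Substituting each data point gives a linear system:
  4a - 2b + c = -10
  a + b + c = -1
  16a + 4b + c = -64
Solving the system yields a = -4, b = -1, c = 4.
So q(s) = -4s^2 - s + 4.
The coefficient of s is -1.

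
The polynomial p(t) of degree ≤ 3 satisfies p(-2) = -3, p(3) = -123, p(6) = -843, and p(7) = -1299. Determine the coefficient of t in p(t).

3

Write p(t) = at^3 + bt^2 + ct + d. Substituting each data point gives a linear system:
  -8a + 4b - 2c + d = -3
  27a + 9b + 3c + d = -123
  216a + 36b + 6c + d = -843
  343a + 49b + 7c + d = -1299
Solving the system yields a = -3, b = -6, c = 3, d = 3.
So p(t) = -3t³ - 6t² + 3t + 3.
The coefficient of t is 3.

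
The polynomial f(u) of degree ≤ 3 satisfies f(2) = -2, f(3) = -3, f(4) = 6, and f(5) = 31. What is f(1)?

3

Forward differences of the values at u = 2, 3, 4, 5:
  f  : -2  -3  6  31
  Δ  : -1  9  25
  Δ^2: 10  16
  Δ^3: 6
The third differences are constant, confirming degree 3.
Interpolating (Newton forward form) and evaluating at u = 1 gives f(1) = 3.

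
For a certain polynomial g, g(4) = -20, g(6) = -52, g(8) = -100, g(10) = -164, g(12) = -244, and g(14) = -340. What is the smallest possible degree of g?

2

Forward differences of the values at t = 4, 6, 8, 10, 12, 14:
  g  : -20  -52  -100  -164  -244  -340
  Δ  : -32  -48  -64  -80  -96
  Δ^2: -16  -16  -16  -16
  Δ^3: 0  0  0
  Δ^4: 0  0
  Δ^5: 0
The second differences are constant (-16) and nonzero, while all higher differences vanish, so the minimal degree is 2.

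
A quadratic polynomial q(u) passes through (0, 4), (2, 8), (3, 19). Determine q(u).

q(u) = 3u^2 - 4u + 4

Write q(u) = au^2 + bu + c. Substituting each data point gives a linear system:
  c = 4
  4a + 2b + c = 8
  9a + 3b + c = 19
Solving the system yields a = 3, b = -4, c = 4.
So q(u) = 3u² - 4u + 4.
Check: q(0) = 4. ✓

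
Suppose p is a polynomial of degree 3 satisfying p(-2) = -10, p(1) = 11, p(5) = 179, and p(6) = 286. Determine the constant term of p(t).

Write p(t) = at^3 + bt^2 + ct + d. Substituting each data point gives a linear system:
  -8a + 4b - 2c + d = -10
  a + b + c + d = 11
  125a + 25b + 5c + d = 179
  216a + 36b + 6c + d = 286
Solving the system yields a = 1, b = 1, c = 5, d = 4.
So p(t) = t^3 + t^2 + 5t + 4.
The constant term is 4.

4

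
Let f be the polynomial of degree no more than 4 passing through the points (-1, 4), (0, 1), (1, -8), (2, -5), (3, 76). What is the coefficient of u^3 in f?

Write f(u) = au^4 + bu^3 + cu^2 + du + e. Substituting each data point gives a linear system:
  a - b + c - d + e = 4
  e = 1
  a + b + c + d + e = -8
  16a + 8b + 4c + 2d + e = -5
  81a + 27b + 9c + 3d + e = 76
Solving the system yields a = 2, b = -1, c = -5, d = -5, e = 1.
So f(u) = 2u^4 - u^3 - 5u^2 - 5u + 1.
The coefficient of u^3 is -1.

-1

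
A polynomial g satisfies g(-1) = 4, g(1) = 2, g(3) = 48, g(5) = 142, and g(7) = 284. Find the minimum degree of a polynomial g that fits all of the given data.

Forward differences of the values at u = -1, 1, 3, 5, 7:
  g  : 4  2  48  142  284
  Δ  : -2  46  94  142
  Δ^2: 48  48  48
  Δ^3: 0  0
  Δ^4: 0
The second differences are constant (48) and nonzero, while all higher differences vanish, so the minimal degree is 2.

2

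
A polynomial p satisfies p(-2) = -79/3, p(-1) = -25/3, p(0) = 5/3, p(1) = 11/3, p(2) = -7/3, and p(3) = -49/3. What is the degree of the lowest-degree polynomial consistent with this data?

2

Forward differences of the values at x = -2, -1, 0, 1, 2, 3:
  p  : -79/3  -25/3  5/3  11/3  -7/3  -49/3
  Δ  : 18  10  2  -6  -14
  Δ^2: -8  -8  -8  -8
  Δ^3: 0  0  0
  Δ^4: 0  0
  Δ^5: 0
The second differences are constant (-8) and nonzero, while all higher differences vanish, so the minimal degree is 2.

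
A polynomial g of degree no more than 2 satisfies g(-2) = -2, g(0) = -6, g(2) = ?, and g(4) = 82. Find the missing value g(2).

The 3 known points determine the degree-2 polynomial uniquely.
Write g(x) = ax^2 + bx + c. Substituting each data point gives a linear system:
  4a - 2b + c = -2
  c = -6
  16a + 4b + c = 82
Solving the system yields a = 4, b = 6, c = -6.
So g(x) = 4x^2 + 6x - 6.
Then g(2) = 22.

22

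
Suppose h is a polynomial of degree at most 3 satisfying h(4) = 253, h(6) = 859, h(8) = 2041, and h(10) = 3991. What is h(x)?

Using the Lagrange interpolation formula with nodes 4, 6, 8, 10:
  L_0(x) = (x - 6)(x - 8)(x - 10) / -48
  L_1(x) = (x - 4)(x - 8)(x - 10) / 16
  L_2(x) = (x - 4)(x - 6)(x - 10) / -16
  L_3(x) = (x - 4)(x - 6)(x - 8) / 48
Then h(x) = 253·L_0(x) + 859·L_1(x) + 2041·L_2(x) + 3991·L_3(x).
Expanding and collecting terms gives h(x) = 4x^3 - x + 1.
Check: h(8) = 2041. ✓

h(x) = 4x^3 - x + 1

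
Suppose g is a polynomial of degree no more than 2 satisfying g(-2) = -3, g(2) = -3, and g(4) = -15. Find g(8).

Using the Lagrange interpolation formula with nodes -2, 2, 4:
  L_0(x) = (x - 2)(x - 4) / 24
  L_1(x) = (x + 2)(x - 4) / -8
  L_2(x) = (x + 2)(x - 2) / 12
Then g(x) = -3·L_0(x) - 3·L_1(x) - 15·L_2(x).
Expanding and collecting terms gives g(x) = -x^2 + 1.
Evaluating at x = 8: g(8) = -63.

-63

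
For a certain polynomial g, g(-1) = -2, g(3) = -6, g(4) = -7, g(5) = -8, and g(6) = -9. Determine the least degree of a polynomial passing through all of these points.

1

Divided differences on the nodes -1, 3, 4, 5, 6:
  order 0: -2  -6  -7  -8  -9
  order 1: -1  -1  -1  -1
  order 2: 0  0  0
  order 3: 0  0
  order 4: 0
The order-1 divided differences are all -1 (nonzero) and every higher order vanishes, so the data lies on a polynomial of degree exactly 1.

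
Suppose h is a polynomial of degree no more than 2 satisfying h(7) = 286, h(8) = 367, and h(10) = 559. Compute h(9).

Write h(u) = au^2 + bu + c. Substituting each data point gives a linear system:
  49a + 7b + c = 286
  64a + 8b + c = 367
  100a + 10b + c = 559
Solving the system yields a = 5, b = 6, c = -1.
So h(u) = 5u² + 6u - 1.
Then h(9) = 458.

458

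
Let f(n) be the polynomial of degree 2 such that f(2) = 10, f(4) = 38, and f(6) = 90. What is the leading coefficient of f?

Write f(n) = an^2 + bn + c. Substituting each data point gives a linear system:
  4a + 2b + c = 10
  16a + 4b + c = 38
  36a + 6b + c = 90
Solving the system yields a = 3, b = -4, c = 6.
So f(n) = 3n² - 4n + 6.
The leading coefficient is 3.

3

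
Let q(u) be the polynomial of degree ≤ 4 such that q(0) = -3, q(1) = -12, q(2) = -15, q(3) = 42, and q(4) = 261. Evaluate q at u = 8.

Write q(u) = au^4 + bu^3 + cu^2 + du + e. Substituting each data point gives a linear system:
  e = -3
  a + b + c + d + e = -12
  16a + 8b + 4c + 2d + e = -15
  81a + 27b + 9c + 3d + e = 42
  256a + 64b + 16c + 4d + e = 261
Solving the system yields a = 2, b = -3, c = -2, d = -6, e = -3.
So q(u) = 2u^4 - 3u^3 - 2u^2 - 6u - 3.
Then q(8) = 6477.

6477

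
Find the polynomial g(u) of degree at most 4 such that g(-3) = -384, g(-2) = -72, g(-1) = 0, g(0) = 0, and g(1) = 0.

Using the Lagrange interpolation formula with nodes -3, -2, -1, 0, 1:
  L_0(u) = (u + 2)(u + 1)u(u - 1) / 24
  L_1(u) = (u + 3)(u + 1)u(u - 1) / -6
  L_2(u) = (u + 3)(u + 2)u(u - 1) / 4
  L_3(u) = (u + 3)(u + 2)(u + 1)(u - 1) / -6
  L_4(u) = (u + 3)(u + 2)(u + 1)u / 24
Then g(u) = -384·L_0(u) - 72·L_1(u) + 0·L_2(u) + 0·L_3(u) + 0·L_4(u).
Expanding and collecting terms gives g(u) = -4u^4 + 4u^3 + 4u^2 - 4u.
Check: g(-3) = -384. ✓

g(u) = -4u^4 + 4u^3 + 4u^2 - 4u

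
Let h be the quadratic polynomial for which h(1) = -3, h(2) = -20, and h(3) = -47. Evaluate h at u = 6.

-188

Forward differences of the values at u = 1, 2, 3:
  h  : -3  -20  -47
  Δ  : -17  -27
  Δ^2: -10
The second differences are constant, confirming degree 2.
Interpolating (Newton forward form) and evaluating at u = 6 gives h(6) = -188.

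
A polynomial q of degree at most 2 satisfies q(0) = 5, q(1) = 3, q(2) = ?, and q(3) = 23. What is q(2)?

The 3 known points determine the degree-2 polynomial uniquely.
Write q(n) = an^2 + bn + c. Substituting each data point gives a linear system:
  c = 5
  a + b + c = 3
  9a + 3b + c = 23
Solving the system yields a = 4, b = -6, c = 5.
So q(n) = 4n² - 6n + 5.
Then q(2) = 9.

9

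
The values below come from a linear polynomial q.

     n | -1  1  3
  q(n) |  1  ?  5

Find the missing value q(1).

The 2 known points determine the degree-1 polynomial uniquely.
Write q(n) = an + b. Substituting each data point gives a linear system:
  -a + b = 1
  3a + b = 5
Solving the system yields a = 1, b = 2.
So q(n) = n + 2.
Then q(1) = 3.

3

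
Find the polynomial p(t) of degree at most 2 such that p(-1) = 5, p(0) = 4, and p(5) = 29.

p(t) = t^2 + 4

Write p(t) = at^2 + bt + c. Substituting each data point gives a linear system:
  a - b + c = 5
  c = 4
  25a + 5b + c = 29
Solving the system yields a = 1, b = 0, c = 4.
So p(t) = t^2 + 4.
Check: p(-1) = 5. ✓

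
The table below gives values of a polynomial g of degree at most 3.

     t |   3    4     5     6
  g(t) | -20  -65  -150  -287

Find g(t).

g(t) = -2t^3 + 4t^2 + t - 5

Using the Lagrange interpolation formula with nodes 3, 4, 5, 6:
  L_0(t) = (t - 4)(t - 5)(t - 6) / -6
  L_1(t) = (t - 3)(t - 5)(t - 6) / 2
  L_2(t) = (t - 3)(t - 4)(t - 6) / -2
  L_3(t) = (t - 3)(t - 4)(t - 5) / 6
Then g(t) = -20·L_0(t) - 65·L_1(t) - 150·L_2(t) - 287·L_3(t).
Expanding and collecting terms gives g(t) = -2t^3 + 4t^2 + t - 5.
Check: g(5) = -150. ✓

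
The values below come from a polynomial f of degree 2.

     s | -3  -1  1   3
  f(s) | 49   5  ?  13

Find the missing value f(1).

The 3 known points determine the degree-2 polynomial uniquely.
Write f(s) = as^2 + bs + c. Substituting each data point gives a linear system:
  9a - 3b + c = 49
  a - b + c = 5
  9a + 3b + c = 13
Solving the system yields a = 4, b = -6, c = -5.
So f(s) = 4s² - 6s - 5.
Then f(1) = -7.

-7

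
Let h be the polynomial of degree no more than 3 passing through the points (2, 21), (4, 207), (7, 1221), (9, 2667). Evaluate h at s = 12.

6471

Using the Lagrange interpolation formula with nodes 2, 4, 7, 9:
  L_0(s) = (s - 4)(s - 7)(s - 9) / -70
  L_1(s) = (s - 2)(s - 7)(s - 9) / 30
  L_2(s) = (s - 2)(s - 4)(s - 9) / -30
  L_3(s) = (s - 2)(s - 4)(s - 7) / 70
Then h(s) = 21·L_0(s) + 207·L_1(s) + 1221·L_2(s) + 2667·L_3(s).
Expanding and collecting terms gives h(s) = 4s^3 - 3s^2 - s + 3.
Evaluating at s = 12: h(12) = 6471.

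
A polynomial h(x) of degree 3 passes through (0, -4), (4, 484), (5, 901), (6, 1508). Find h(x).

h(x) = 6x^3 + 5x^2 + 6x - 4

Using the Lagrange interpolation formula with nodes 0, 4, 5, 6:
  L_0(x) = (x - 4)(x - 5)(x - 6) / -120
  L_1(x) = x(x - 5)(x - 6) / 8
  L_2(x) = x(x - 4)(x - 6) / -5
  L_3(x) = x(x - 4)(x - 5) / 12
Then h(x) = -4·L_0(x) + 484·L_1(x) + 901·L_2(x) + 1508·L_3(x).
Expanding and collecting terms gives h(x) = 6x³ + 5x² + 6x - 4.
Check: h(4) = 484. ✓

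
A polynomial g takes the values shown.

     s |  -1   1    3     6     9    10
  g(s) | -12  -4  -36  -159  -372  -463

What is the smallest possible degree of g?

Divided differences on the nodes -1, 1, 3, 6, 9, 10:
  order 0: -12  -4  -36  -159  -372  -463
  order 1: 4  -16  -41  -71  -91
  order 2: -5  -5  -5  -5
  order 3: 0  0  0
  order 4: 0  0
  order 5: 0
The order-2 divided differences are all -5 (nonzero) and every higher order vanishes, so the data lies on a polynomial of degree exactly 2.

2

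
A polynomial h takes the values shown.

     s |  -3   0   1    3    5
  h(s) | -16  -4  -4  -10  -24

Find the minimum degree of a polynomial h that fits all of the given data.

Divided differences on the nodes -3, 0, 1, 3, 5:
  order 0: -16  -4  -4  -10  -24
  order 1: 4  0  -3  -7
  order 2: -1  -1  -1
  order 3: 0  0
  order 4: 0
The order-2 divided differences are all -1 (nonzero) and every higher order vanishes, so the data lies on a polynomial of degree exactly 2.

2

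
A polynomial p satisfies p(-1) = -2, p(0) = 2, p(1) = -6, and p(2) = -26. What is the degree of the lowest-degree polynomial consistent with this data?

2

Forward differences of the values at x = -1, 0, 1, 2:
  p  : -2  2  -6  -26
  Δ  : 4  -8  -20
  Δ^2: -12  -12
  Δ^3: 0
The second differences are constant (-12) and nonzero, while all higher differences vanish, so the minimal degree is 2.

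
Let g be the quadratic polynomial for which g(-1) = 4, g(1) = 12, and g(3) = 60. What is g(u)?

Write g(u) = au^2 + bu + c. Substituting each data point gives a linear system:
  a - b + c = 4
  a + b + c = 12
  9a + 3b + c = 60
Solving the system yields a = 5, b = 4, c = 3.
So g(u) = 5u² + 4u + 3.
Check: g(-1) = 4. ✓

g(u) = 5u^2 + 4u + 3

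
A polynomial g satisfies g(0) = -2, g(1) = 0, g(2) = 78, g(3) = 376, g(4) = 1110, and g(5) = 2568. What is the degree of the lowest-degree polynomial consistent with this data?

4

Forward differences of the values at u = 0, 1, 2, 3, 4, 5:
  g  : -2  0  78  376  1110  2568
  Δ  : 2  78  298  734  1458
  Δ^2: 76  220  436  724
  Δ^3: 144  216  288
  Δ^4: 72  72
  Δ^5: 0
The fourth differences are constant (72) and nonzero, while all higher differences vanish, so the minimal degree is 4.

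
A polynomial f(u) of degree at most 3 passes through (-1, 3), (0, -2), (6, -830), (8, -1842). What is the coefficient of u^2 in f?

Write f(u) = au^3 + bu^2 + cu + d. Substituting each data point gives a linear system:
  -a + b - c + d = 3
  d = -2
  216a + 36b + 6c + d = -830
  512a + 64b + 8c + d = -1842
Solving the system yields a = -3, b = -4, c = -6, d = -2.
So f(u) = -3u³ - 4u² - 6u - 2.
The coefficient of u^2 is -4.

-4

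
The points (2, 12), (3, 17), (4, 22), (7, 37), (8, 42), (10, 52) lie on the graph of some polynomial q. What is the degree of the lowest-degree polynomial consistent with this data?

1

Divided differences on the nodes 2, 3, 4, 7, 8, 10:
  order 0: 12  17  22  37  42  52
  order 1: 5  5  5  5  5
  order 2: 0  0  0  0
  order 3: 0  0  0
  order 4: 0  0
  order 5: 0
The order-1 divided differences are all 5 (nonzero) and every higher order vanishes, so the data lies on a polynomial of degree exactly 1.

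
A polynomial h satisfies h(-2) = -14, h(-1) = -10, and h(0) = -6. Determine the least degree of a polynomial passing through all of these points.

1

Forward differences of the values at t = -2, -1, 0:
  h  : -14  -10  -6
  Δ  : 4  4
  Δ^2: 0
The first differences are constant (4) and nonzero, while all higher differences vanish, so the minimal degree is 1.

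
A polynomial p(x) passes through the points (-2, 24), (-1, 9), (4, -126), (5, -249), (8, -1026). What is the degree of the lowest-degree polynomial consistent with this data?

3

Divided differences on the nodes -2, -1, 4, 5, 8:
  order 0: 24  9  -126  -249  -1026
  order 1: -15  -27  -123  -259
  order 2: -2  -16  -34
  order 3: -2  -2
  order 4: 0
The order-3 divided differences are all -2 (nonzero) and every higher order vanishes, so the data lies on a polynomial of degree exactly 3.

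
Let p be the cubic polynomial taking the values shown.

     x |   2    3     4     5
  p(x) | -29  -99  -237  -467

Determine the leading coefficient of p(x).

-4

Write p(x) = ax^3 + bx^2 + cx + d. Substituting each data point gives a linear system:
  8a + 4b + 2c + d = -29
  27a + 9b + 3c + d = -99
  64a + 16b + 4c + d = -237
  125a + 25b + 5c + d = -467
Solving the system yields a = -4, b = 2, c = -4, d = 3.
So p(x) = -4x³ + 2x² - 4x + 3.
The leading coefficient is -4.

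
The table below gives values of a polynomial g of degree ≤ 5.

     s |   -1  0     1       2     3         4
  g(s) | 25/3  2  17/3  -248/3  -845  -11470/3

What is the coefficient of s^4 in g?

0

Write g(s) = as^5 + bs^4 + cs^3 + ds^2 + es + k. Substituting each data point gives a linear system:
  -a + b - c + d - e + k = 25/3
  k = 2
  a + b + c + d + e + k = 17/3
  32a + 16b + 8c + 4d + 2e + k = -248/3
  243a + 81b + 27c + 9d + 3e + k = -845
  1024a + 256b + 64c + 16d + 4e + k = -11470/3
Solving the system yields a = -4, b = 0, c = 3, d = 5, e = -1/3, k = 2.
So g(s) = -4s⁵ + 3s³ + 5s² - (1/3)s + 2.
The coefficient of s^4 is 0.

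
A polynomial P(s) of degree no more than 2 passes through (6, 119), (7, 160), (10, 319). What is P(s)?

Write P(s) = as^2 + bs + c. Substituting each data point gives a linear system:
  36a + 6b + c = 119
  49a + 7b + c = 160
  100a + 10b + c = 319
Solving the system yields a = 3, b = 2, c = -1.
So P(s) = 3s² + 2s - 1.
Check: P(10) = 319. ✓

P(s) = 3s^2 + 2s - 1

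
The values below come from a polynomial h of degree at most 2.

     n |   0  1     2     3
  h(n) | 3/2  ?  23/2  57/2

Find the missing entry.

5/2

The 3 known points determine the degree-2 polynomial uniquely.
Write h(n) = an^2 + bn + c. Substituting each data point gives a linear system:
  c = 3/2
  4a + 2b + c = 23/2
  9a + 3b + c = 57/2
Solving the system yields a = 4, b = -3, c = 3/2.
So h(n) = 4n² - 3n + 3/2.
Then h(1) = 5/2.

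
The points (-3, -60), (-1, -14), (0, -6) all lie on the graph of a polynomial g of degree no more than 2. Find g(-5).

-146

Using the Lagrange interpolation formula with nodes -3, -1, 0:
  L_0(u) = (u + 1)u / 6
  L_1(u) = (u + 3)u / -2
  L_2(u) = (u + 3)(u + 1) / 3
Then g(u) = -60·L_0(u) - 14·L_1(u) - 6·L_2(u).
Expanding and collecting terms gives g(u) = -5u² + 3u - 6.
Evaluating at u = -5: g(-5) = -146.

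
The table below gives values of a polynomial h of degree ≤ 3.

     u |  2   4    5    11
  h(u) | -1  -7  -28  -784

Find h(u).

Using the Lagrange interpolation formula with nodes 2, 4, 5, 11:
  L_0(u) = (u - 4)(u - 5)(u - 11) / -54
  L_1(u) = (u - 2)(u - 5)(u - 11) / 14
  L_2(u) = (u - 2)(u - 4)(u - 11) / -18
  L_3(u) = (u - 2)(u - 4)(u - 5) / 378
Then h(u) = -1·L_0(u) - 7·L_1(u) - 28·L_2(u) - 784·L_3(u).
Expanding and collecting terms gives h(u) = -u³ + 5u² - 5u - 3.
Check: h(5) = -28. ✓

h(u) = -u^3 + 5u^2 - 5u - 3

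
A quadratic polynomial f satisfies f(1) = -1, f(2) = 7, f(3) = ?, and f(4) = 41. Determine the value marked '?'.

On equispaced nodes a degree-2 polynomial has vanishing third forward difference, so
  - f(1) + 3·f(2) - 3·f(3) + f(4) = 0.
Substituting the known values and solving for f(3):
  -3·f(3) = -63
  f(3) = 21.

21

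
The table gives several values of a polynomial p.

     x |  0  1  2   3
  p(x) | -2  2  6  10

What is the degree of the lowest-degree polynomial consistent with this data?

1

Forward differences of the values at x = 0, 1, 2, 3:
  p  : -2  2  6  10
  Δ  : 4  4  4
  Δ^2: 0  0
  Δ^3: 0
The first differences are constant (4) and nonzero, while all higher differences vanish, so the minimal degree is 1.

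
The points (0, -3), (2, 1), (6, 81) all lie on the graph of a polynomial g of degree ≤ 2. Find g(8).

Using the Lagrange interpolation formula with nodes 0, 2, 6:
  L_0(u) = (u - 2)(u - 6) / 12
  L_1(u) = u(u - 6) / -8
  L_2(u) = u(u - 2) / 24
Then g(u) = -3·L_0(u) + 1·L_1(u) + 81·L_2(u).
Expanding and collecting terms gives g(u) = 3u^2 - 4u - 3.
Evaluating at u = 8: g(8) = 157.

157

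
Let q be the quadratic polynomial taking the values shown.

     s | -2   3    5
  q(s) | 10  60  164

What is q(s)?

Write q(s) = as^2 + bs + c. Substituting each data point gives a linear system:
  4a - 2b + c = 10
  9a + 3b + c = 60
  25a + 5b + c = 164
Solving the system yields a = 6, b = 4, c = -6.
So q(s) = 6s^2 + 4s - 6.
Check: q(3) = 60. ✓

q(s) = 6s^2 + 4s - 6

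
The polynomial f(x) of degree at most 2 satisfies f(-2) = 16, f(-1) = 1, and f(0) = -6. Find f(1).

Using the Lagrange interpolation formula with nodes -2, -1, 0:
  L_0(x) = (x + 1)x / 2
  L_1(x) = (x + 2)x / -1
  L_2(x) = (x + 2)(x + 1) / 2
Then f(x) = 16·L_0(x) + 1·L_1(x) - 6·L_2(x).
Expanding and collecting terms gives f(x) = 4x^2 - 3x - 6.
Evaluating at x = 1: f(1) = -5.

-5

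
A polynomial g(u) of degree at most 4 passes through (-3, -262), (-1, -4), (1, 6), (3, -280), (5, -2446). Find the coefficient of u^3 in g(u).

-1

Write g(u) = au^4 + bu^3 + cu^2 + du + e. Substituting each data point gives a linear system:
  81a - 27b + 9c - 3d + e = -262
  a - b + c - d + e = -4
  a + b + c + d + e = 6
  81a + 27b + 9c + 3d + e = -280
  625a + 125b + 25c + 5d + e = -2446
Solving the system yields a = -4, b = -1, c = 6, d = 6, e = -1.
So g(u) = -4u^4 - u^3 + 6u^2 + 6u - 1.
The coefficient of u^3 is -1.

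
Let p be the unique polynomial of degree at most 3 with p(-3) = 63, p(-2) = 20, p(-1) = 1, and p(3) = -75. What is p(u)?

Using the Lagrange interpolation formula with nodes -3, -2, -1, 3:
  L_0(u) = (u + 2)(u + 1)(u - 3) / -12
  L_1(u) = (u + 3)(u + 1)(u - 3) / 5
  L_2(u) = (u + 3)(u + 2)(u - 3) / -8
  L_3(u) = (u + 3)(u + 2)(u + 1) / 120
Then p(u) = 63·L_0(u) + 20·L_1(u) + 1·L_2(u) - 75·L_3(u).
Expanding and collecting terms gives p(u) = -2u³ - 5u - 6.
Check: p(3) = -75. ✓

p(u) = -2u^3 - 5u - 6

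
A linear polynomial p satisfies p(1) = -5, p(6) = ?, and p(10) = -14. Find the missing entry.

The 2 known points determine the degree-1 polynomial uniquely.
Write p(n) = an + b. Substituting each data point gives a linear system:
  a + b = -5
  10a + b = -14
Solving the system yields a = -1, b = -4.
So p(n) = -n - 4.
Then p(6) = -10.

-10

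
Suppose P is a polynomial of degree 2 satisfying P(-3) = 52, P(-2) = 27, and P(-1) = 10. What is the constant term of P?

1

Write P(n) = an^2 + bn + c. Substituting each data point gives a linear system:
  9a - 3b + c = 52
  4a - 2b + c = 27
  a - b + c = 10
Solving the system yields a = 4, b = -5, c = 1.
So P(n) = 4n^2 - 5n + 1.
The constant term is 1.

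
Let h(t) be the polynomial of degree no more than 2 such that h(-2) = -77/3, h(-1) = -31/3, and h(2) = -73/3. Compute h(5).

-385/3

Write h(t) = at^2 + bt + c. Substituting each data point gives a linear system:
  4a - 2b + c = -77/3
  a - b + c = -31/3
  4a + 2b + c = -73/3
Solving the system yields a = -5, b = 1/3, c = -5.
So h(t) = -5t^2 + (1/3)t - 5.
Then h(5) = -385/3.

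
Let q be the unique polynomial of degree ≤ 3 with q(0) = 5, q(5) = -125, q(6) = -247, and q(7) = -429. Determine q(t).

Write q(t) = at^3 + bt^2 + ct + d. Substituting each data point gives a linear system:
  d = 5
  125a + 25b + 5c + d = -125
  216a + 36b + 6c + d = -247
  343a + 49b + 7c + d = -429
Solving the system yields a = -2, b = 6, c = -6, d = 5.
So q(t) = -2t³ + 6t² - 6t + 5.
Check: q(7) = -429. ✓

q(t) = -2t^3 + 6t^2 - 6t + 5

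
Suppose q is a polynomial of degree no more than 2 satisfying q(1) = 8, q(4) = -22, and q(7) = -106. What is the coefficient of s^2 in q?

Write q(s) = as^2 + bs + c. Substituting each data point gives a linear system:
  a + b + c = 8
  16a + 4b + c = -22
  49a + 7b + c = -106
Solving the system yields a = -3, b = 5, c = 6.
So q(s) = -3s² + 5s + 6.
The leading coefficient is -3.

-3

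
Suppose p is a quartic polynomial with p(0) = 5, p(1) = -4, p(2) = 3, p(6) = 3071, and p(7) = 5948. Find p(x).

p(x) = 3x^4 - 3x^3 - 4x^2 - 5x + 5

Write p(x) = ax^4 + bx^3 + cx^2 + dx + e. Substituting each data point gives a linear system:
  e = 5
  a + b + c + d + e = -4
  16a + 8b + 4c + 2d + e = 3
  1296a + 216b + 36c + 6d + e = 3071
  2401a + 343b + 49c + 7d + e = 5948
Solving the system yields a = 3, b = -3, c = -4, d = -5, e = 5.
So p(x) = 3x⁴ - 3x³ - 4x² - 5x + 5.
Check: p(0) = 5. ✓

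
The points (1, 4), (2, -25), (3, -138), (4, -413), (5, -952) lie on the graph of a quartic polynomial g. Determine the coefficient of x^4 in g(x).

Write g(x) = ax^4 + bx^3 + cx^2 + dx + e. Substituting each data point gives a linear system:
  a + b + c + d + e = 4
  16a + 8b + 4c + 2d + e = -25
  81a + 27b + 9c + 3d + e = -138
  256a + 64b + 16c + 4d + e = -413
  625a + 125b + 25c + 5d + e = -952
Solving the system yields a = -1, b = -3, c = 1, d = 4, e = 3.
So g(x) = -x⁴ - 3x³ + x² + 4x + 3.
The leading coefficient is -1.

-1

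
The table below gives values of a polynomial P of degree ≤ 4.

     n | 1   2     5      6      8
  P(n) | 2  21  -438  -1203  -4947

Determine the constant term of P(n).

-3

Write P(n) = an^4 + bn^3 + cn^2 + dn + e. Substituting each data point gives a linear system:
  a + b + c + d + e = 2
  16a + 8b + 4c + 2d + e = 21
  625a + 125b + 25c + 5d + e = -438
  1296a + 216b + 36c + 6d + e = -1203
  4096a + 512b + 64c + 8d + e = -4947
Solving the system yields a = -2, b = 6, c = 3, d = -2, e = -3.
So P(n) = -2n^4 + 6n^3 + 3n^2 - 2n - 3.
The constant term is -3.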